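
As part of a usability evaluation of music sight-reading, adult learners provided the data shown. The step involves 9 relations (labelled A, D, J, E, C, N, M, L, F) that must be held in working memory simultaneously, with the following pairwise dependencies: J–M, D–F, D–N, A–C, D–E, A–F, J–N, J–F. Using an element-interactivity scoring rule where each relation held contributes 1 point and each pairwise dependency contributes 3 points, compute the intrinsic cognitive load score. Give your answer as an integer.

33

Count of relations held simultaneously: 9.
Count of pairwise dependencies listed: 8.
Element contribution: 9 × 1 = 9.
Interaction contribution: 8 × 3 = 24.
Intrinsic load = 9 + 24 = 33.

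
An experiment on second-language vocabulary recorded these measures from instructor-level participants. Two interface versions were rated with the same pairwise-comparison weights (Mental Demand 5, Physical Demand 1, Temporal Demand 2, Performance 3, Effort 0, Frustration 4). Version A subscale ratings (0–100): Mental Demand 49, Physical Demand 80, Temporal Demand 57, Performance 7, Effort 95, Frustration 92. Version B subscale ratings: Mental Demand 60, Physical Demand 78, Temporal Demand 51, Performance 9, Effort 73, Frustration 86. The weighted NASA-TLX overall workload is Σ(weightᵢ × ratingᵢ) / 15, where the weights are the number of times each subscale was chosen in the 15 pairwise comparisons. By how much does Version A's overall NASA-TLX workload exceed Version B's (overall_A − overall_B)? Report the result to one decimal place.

Version A weighted sum = 5·49 + 1·80 + 2·57 + 3·7 + 0·95 + 4·92 = 245 + 80 + 114 + 21 + 0 + 368 = 828; overall_A = 828/15 = 55.2000.
Version B weighted sum = 5·60 + 1·78 + 2·51 + 3·9 + 0·73 + 4·86 = 300 + 78 + 102 + 27 + 0 + 344 = 851; overall_B = 851/15 = 56.7333.
Difference = 55.2000 − 56.7333 = -1.5333 ≈ -1.5.

-1.5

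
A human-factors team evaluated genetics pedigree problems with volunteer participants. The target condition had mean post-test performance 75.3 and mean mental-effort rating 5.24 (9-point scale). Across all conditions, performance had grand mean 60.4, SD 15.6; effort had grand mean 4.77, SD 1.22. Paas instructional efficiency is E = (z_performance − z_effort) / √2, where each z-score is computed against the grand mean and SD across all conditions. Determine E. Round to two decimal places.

z_performance = (75.3 − 60.4) / 15.6 = 14.9000 / 15.6 = 0.9551.
z_effort = (5.24 − 4.77) / 1.22 = 0.4700 / 1.22 = 0.3852.
z_P − z_E = 0.9551 − 0.3852 = 0.5699.
E = 0.5699 / √2 = 0.5699 / 1.41421 = 0.4030 ≈ 0.40.

0.40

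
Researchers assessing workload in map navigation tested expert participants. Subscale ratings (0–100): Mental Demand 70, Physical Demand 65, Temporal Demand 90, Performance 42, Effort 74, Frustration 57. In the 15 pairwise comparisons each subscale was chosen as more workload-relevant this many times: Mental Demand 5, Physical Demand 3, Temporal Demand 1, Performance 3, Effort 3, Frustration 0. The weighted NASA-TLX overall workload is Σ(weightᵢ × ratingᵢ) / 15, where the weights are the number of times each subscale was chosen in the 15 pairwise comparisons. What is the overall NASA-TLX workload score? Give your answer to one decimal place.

The tallies are the weights (they sum to 15).
Weighted sum = 5·70 + 3·65 + 1·90 + 3·42 + 3·74 + 0·57
            = 350 + 195 + 90 + 126 + 222 + 0 = 983.
Overall workload = 983 / 15 = 65.5333 ≈ 65.5.

65.5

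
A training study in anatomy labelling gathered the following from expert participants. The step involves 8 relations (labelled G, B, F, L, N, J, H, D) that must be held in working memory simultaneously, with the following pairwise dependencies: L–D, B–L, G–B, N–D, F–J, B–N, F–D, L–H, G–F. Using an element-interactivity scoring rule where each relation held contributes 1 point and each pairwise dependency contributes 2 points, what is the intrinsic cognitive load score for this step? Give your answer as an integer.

26

Count of relations held simultaneously: 8.
Count of pairwise dependencies listed: 9.
Element contribution: 8 × 1 = 8.
Interaction contribution: 9 × 2 = 18.
Intrinsic load = 8 + 18 = 26.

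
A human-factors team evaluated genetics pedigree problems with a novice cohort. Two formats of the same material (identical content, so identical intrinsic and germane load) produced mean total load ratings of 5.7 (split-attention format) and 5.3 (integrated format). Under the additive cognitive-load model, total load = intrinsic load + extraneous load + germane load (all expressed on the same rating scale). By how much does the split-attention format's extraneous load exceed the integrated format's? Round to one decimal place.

Intrinsic and germane load are equal across formats, so the difference in total load equals the difference in extraneous load.
Extraneous-load difference = 5.7 − 5.3 = 0.4.

0.4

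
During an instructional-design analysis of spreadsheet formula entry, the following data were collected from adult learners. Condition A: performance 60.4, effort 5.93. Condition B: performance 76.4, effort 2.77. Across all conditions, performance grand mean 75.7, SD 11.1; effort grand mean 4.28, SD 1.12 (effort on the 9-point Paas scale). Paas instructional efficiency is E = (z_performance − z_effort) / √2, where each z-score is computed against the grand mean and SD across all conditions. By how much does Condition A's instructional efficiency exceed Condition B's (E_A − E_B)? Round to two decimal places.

Condition A: z_P = (60.4 − 75.7)/11.1 = -1.3784; z_E = (5.93 − 4.28)/1.12 = 1.4732; E_A = (-1.3784 − 1.4732)/√2 = -2.0164.
Condition B: z_P = (76.4 − 75.7)/11.1 = 0.0631; z_E = (2.77 − 4.28)/1.12 = -1.3482; E_B = (0.0631 − (-1.3482))/√2 = 0.9979.
E_A − E_B = -2.0164 − 0.9979 = -3.0143 ≈ -3.01.

-3.01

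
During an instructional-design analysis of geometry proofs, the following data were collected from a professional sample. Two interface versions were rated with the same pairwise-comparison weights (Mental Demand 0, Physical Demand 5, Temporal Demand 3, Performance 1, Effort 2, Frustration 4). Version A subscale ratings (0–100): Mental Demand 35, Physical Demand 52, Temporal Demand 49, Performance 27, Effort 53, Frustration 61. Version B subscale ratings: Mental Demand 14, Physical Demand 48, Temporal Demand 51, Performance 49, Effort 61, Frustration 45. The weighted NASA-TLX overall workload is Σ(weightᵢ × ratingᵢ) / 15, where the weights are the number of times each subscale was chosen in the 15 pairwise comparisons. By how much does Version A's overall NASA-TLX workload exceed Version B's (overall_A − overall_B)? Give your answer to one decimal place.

2.7

Version A weighted sum = 0·35 + 5·52 + 3·49 + 1·27 + 2·53 + 4·61 = 0 + 260 + 147 + 27 + 106 + 244 = 784; overall_A = 784/15 = 52.2667.
Version B weighted sum = 0·14 + 5·48 + 3·51 + 1·49 + 2·61 + 4·45 = 0 + 240 + 153 + 49 + 122 + 180 = 744; overall_B = 744/15 = 49.6000.
Difference = 52.2667 − 49.6000 = 2.6667 ≈ 2.7.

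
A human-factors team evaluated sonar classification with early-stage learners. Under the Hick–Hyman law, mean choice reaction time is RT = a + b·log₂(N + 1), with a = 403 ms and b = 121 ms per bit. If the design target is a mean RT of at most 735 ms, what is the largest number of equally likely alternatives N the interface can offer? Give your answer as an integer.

Set 403 + 121·log₂(N + 1) ≤ 735.
log₂(N + 1) ≤ (735 − 403) / 121 = 2.7438.
N + 1 ≤ 2^2.7438 = 6.6983.
N ≤ 5.6983, so the largest integer N is 5.

5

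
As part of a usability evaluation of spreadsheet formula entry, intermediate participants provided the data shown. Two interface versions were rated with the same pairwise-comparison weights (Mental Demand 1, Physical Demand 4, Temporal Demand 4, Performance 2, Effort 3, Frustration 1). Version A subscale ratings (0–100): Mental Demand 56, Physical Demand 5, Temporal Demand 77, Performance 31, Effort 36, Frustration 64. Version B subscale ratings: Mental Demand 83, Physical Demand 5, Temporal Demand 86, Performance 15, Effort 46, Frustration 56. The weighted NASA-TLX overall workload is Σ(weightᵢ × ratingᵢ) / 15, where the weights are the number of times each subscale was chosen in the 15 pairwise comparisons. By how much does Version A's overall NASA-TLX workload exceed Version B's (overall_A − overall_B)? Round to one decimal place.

Version A weighted sum = 1·56 + 4·5 + 4·77 + 2·31 + 3·36 + 1·64 = 56 + 20 + 308 + 62 + 108 + 64 = 618; overall_A = 618/15 = 41.2000.
Version B weighted sum = 1·83 + 4·5 + 4·86 + 2·15 + 3·46 + 1·56 = 83 + 20 + 344 + 30 + 138 + 56 = 671; overall_B = 671/15 = 44.7333.
Difference = 41.2000 − 44.7333 = -3.5333 ≈ -3.5.

-3.5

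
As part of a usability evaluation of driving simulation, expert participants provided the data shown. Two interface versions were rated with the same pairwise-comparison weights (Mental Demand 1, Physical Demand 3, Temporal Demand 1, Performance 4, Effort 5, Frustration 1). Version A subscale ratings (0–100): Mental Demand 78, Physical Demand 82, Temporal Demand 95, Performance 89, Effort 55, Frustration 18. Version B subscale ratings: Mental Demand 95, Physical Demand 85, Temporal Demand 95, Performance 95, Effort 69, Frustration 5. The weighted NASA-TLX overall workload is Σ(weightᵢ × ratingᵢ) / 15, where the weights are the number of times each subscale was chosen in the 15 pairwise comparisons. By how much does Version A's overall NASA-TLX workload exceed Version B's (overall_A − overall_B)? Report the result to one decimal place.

Version A weighted sum = 1·78 + 3·82 + 1·95 + 4·89 + 5·55 + 1·18 = 78 + 246 + 95 + 356 + 275 + 18 = 1068; overall_A = 1068/15 = 71.2000.
Version B weighted sum = 1·95 + 3·85 + 1·95 + 4·95 + 5·69 + 1·5 = 95 + 255 + 95 + 380 + 345 + 5 = 1175; overall_B = 1175/15 = 78.3333.
Difference = 71.2000 − 78.3333 = -7.1333 ≈ -7.1.

-7.1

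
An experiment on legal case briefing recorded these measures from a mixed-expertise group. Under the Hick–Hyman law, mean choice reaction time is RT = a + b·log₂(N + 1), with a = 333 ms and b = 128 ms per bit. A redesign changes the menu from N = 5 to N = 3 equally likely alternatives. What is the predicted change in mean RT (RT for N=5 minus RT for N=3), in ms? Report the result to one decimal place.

RT(5) = 333 + 128·log₂(6) = 333 + 128·2.5850 = 663.8800 ms.
RT(3) = 333 + 128·log₂(4) = 333 + 128·2.0000 = 589.0000 ms.
Difference = 663.8800 − 589.0000 = 74.8800 ≈ 74.9 ms.

74.9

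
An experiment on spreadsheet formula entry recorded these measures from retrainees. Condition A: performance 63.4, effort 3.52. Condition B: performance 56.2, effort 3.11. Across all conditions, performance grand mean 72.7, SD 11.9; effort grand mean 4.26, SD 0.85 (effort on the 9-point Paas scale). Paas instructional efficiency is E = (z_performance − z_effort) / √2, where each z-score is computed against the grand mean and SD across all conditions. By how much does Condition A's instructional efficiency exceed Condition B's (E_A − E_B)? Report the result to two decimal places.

0.09

Condition A: z_P = (63.4 − 72.7)/11.9 = -0.7815; z_E = (3.52 − 4.26)/0.85 = -0.8706; E_A = (-0.7815 − (-0.8706))/√2 = 0.0630.
Condition B: z_P = (56.2 − 72.7)/11.9 = -1.3866; z_E = (3.11 − 4.26)/0.85 = -1.3529; E_B = (-1.3866 − (-1.3529))/√2 = -0.0238.
E_A − E_B = 0.0630 − (-0.0238) = 0.0868 ≈ 0.09.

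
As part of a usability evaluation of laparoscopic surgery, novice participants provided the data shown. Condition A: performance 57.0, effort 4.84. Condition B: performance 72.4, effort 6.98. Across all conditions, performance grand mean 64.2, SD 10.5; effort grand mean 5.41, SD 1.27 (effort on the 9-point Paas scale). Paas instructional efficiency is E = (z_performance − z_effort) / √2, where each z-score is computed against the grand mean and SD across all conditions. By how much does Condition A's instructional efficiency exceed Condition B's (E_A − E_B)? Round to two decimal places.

0.15

Condition A: z_P = (57.0 − 64.2)/10.5 = -0.6857; z_E = (4.84 − 5.41)/1.27 = -0.4488; E_A = (-0.6857 − (-0.4488))/√2 = -0.1675.
Condition B: z_P = (72.4 − 64.2)/10.5 = 0.7810; z_E = (6.98 − 5.41)/1.27 = 1.2362; E_B = (0.7810 − 1.2362)/√2 = -0.3219.
E_A − E_B = -0.1675 − (-0.3219) = 0.1544 ≈ 0.15.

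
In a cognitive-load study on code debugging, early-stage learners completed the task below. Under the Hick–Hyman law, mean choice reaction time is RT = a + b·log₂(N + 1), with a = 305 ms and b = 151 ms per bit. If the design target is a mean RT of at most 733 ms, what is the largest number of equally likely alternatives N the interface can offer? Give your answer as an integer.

Set 305 + 151·log₂(N + 1) ≤ 733.
log₂(N + 1) ≤ (733 − 305) / 151 = 2.8344.
N + 1 ≤ 2^2.8344 = 7.1325.
N ≤ 6.1325, so the largest integer N is 6.

6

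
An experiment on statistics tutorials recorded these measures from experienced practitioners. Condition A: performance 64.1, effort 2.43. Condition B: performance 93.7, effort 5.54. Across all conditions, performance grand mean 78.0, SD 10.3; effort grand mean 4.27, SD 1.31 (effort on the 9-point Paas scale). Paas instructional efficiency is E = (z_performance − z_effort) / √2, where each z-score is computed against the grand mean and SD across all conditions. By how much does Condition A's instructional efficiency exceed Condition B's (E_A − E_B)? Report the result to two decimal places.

Condition A: z_P = (64.1 − 78.0)/10.3 = -1.3495; z_E = (2.43 − 4.27)/1.31 = -1.4046; E_A = (-1.3495 − (-1.4046))/√2 = 0.0390.
Condition B: z_P = (93.7 − 78.0)/10.3 = 1.5243; z_E = (5.54 − 4.27)/1.31 = 0.9695; E_B = (1.5243 − 0.9695)/√2 = 0.3923.
E_A − E_B = 0.0390 − 0.3923 = -0.3533 ≈ -0.35.

-0.35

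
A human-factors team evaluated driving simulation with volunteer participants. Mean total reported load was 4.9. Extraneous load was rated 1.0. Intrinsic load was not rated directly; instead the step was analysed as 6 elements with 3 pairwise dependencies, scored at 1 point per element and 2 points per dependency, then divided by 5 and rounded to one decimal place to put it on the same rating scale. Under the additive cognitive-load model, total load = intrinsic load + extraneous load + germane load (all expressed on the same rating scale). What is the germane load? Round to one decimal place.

Intrinsic (element-interactivity): (6 × 1 + 3 × 2) / 5 = 12 / 5 = 2.4000 → 2.4.
germane load = total − intrinsic − extraneous
             = 4.9 − 2.4 − 1.0 = 1.5.

1.5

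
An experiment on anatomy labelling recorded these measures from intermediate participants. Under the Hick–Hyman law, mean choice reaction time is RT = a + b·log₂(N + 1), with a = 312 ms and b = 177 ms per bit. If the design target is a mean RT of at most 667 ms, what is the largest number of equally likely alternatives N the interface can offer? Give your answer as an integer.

Set 312 + 177·log₂(N + 1) ≤ 667.
log₂(N + 1) ≤ (667 − 312) / 177 = 2.0056.
N + 1 ≤ 2^2.0056 = 4.0156.
N ≤ 3.0156, so the largest integer N is 3.

3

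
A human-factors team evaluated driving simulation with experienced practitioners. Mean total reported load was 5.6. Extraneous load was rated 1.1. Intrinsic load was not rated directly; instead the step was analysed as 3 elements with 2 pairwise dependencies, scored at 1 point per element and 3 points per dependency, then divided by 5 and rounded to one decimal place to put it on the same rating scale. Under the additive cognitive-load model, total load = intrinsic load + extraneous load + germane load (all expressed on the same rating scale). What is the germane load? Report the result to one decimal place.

2.7

Intrinsic (element-interactivity): (3 × 1 + 2 × 3) / 5 = 9 / 5 = 1.8000 → 1.8.
germane load = total − intrinsic − extraneous
             = 5.6 − 1.8 − 1.1 = 2.7.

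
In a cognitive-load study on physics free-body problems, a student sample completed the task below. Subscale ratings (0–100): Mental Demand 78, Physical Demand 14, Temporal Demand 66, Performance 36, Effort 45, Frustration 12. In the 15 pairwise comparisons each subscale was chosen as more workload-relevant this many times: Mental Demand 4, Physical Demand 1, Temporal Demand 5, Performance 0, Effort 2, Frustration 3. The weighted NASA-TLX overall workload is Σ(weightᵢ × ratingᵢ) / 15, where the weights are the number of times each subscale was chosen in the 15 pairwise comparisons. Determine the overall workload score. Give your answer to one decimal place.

The tallies are the weights (they sum to 15).
Weighted sum = 4·78 + 1·14 + 5·66 + 0·36 + 2·45 + 3·12
            = 312 + 14 + 330 + 0 + 90 + 36 = 782.
Overall workload = 782 / 15 = 52.1333 ≈ 52.1.

52.1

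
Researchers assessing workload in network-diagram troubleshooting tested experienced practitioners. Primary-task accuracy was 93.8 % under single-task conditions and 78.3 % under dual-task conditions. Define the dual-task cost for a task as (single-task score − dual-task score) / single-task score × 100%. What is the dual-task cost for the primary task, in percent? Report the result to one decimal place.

16.5

Cost = (93.8 − 78.3) / 93.8 × 100%
     = 15.5000 / 93.8 × 100% = 16.5245%.
≈ 16.5%.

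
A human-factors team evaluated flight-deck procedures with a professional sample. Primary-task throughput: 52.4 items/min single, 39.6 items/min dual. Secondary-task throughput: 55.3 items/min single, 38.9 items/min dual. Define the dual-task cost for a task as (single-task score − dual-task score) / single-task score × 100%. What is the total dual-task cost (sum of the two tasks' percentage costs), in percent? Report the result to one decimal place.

54.1

Primary cost = (52.4 − 39.6) / 52.4 × 100% = 24.4275%.
Secondary cost = (55.3 − 38.9) / 55.3 × 100% = 29.6564%.
Total = 24.4275% + 29.6564% = 54.0839% ≈ 54.1%.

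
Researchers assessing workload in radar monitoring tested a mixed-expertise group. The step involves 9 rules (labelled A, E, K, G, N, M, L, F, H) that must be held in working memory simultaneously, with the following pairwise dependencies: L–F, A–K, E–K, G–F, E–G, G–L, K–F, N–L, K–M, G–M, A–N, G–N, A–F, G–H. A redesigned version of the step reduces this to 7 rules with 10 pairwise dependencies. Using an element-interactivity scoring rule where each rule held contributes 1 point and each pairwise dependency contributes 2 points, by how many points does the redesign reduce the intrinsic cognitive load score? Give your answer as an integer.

10

Original: 9 × 1 + 14 × 2 = 9 + 28 = 37.
Redesigned: 7 × 1 + 10 × 2 = 7 + 20 = 27.
Reduction = 37 − 27 = 10.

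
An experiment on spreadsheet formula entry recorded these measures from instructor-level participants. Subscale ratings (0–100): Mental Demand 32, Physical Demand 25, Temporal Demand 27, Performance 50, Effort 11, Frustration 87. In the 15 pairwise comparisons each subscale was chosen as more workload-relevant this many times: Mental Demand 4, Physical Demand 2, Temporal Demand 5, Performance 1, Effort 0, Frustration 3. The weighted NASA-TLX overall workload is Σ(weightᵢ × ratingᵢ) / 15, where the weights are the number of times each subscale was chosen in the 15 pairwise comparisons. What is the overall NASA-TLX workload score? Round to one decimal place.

The tallies are the weights (they sum to 15).
Weighted sum = 4·32 + 2·25 + 5·27 + 1·50 + 0·11 + 3·87
            = 128 + 50 + 135 + 50 + 0 + 261 = 624.
Overall workload = 624 / 15 = 41.6000 ≈ 41.6.

41.6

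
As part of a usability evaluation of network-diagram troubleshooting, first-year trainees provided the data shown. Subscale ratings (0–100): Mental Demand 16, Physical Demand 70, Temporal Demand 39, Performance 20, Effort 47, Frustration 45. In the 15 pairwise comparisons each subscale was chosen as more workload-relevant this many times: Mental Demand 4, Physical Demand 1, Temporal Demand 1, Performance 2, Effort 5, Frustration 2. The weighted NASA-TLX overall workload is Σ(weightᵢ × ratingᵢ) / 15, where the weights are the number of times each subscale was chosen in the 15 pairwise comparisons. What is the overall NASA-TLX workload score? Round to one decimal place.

35.9

The tallies are the weights (they sum to 15).
Weighted sum = 4·16 + 1·70 + 1·39 + 2·20 + 5·47 + 2·45
            = 64 + 70 + 39 + 40 + 235 + 90 = 538.
Overall workload = 538 / 15 = 35.8667 ≈ 35.9.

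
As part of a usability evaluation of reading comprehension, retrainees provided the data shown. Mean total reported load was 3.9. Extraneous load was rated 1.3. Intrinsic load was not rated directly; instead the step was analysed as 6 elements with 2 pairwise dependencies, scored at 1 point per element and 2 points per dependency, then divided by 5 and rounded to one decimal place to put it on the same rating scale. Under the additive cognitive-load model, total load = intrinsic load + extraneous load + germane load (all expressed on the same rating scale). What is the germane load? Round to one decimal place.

0.6

Intrinsic (element-interactivity): (6 × 1 + 2 × 2) / 5 = 10 / 5 = 2.0000 → 2.0.
germane load = total − intrinsic − extraneous
             = 3.9 − 2.0 − 1.3 = 0.6.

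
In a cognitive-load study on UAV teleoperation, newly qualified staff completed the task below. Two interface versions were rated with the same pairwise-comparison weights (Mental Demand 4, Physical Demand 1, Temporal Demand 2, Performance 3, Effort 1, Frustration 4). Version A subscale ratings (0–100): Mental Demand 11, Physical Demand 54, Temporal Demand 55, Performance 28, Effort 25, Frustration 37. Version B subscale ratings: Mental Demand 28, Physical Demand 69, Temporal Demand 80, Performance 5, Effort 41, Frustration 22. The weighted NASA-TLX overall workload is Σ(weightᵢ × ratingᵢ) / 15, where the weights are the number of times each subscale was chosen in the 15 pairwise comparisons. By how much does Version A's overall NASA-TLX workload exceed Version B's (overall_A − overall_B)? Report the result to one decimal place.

-1.3

Version A weighted sum = 4·11 + 1·54 + 2·55 + 3·28 + 1·25 + 4·37 = 44 + 54 + 110 + 84 + 25 + 148 = 465; overall_A = 465/15 = 31.0000.
Version B weighted sum = 4·28 + 1·69 + 2·80 + 3·5 + 1·41 + 4·22 = 112 + 69 + 160 + 15 + 41 + 88 = 485; overall_B = 485/15 = 32.3333.
Difference = 31.0000 − 32.3333 = -1.3333 ≈ -1.3.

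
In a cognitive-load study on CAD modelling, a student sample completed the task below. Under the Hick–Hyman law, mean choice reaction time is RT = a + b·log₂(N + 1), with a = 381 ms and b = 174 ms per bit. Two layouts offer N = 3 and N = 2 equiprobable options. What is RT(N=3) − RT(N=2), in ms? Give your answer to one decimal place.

72.2

RT(3) = 381 + 174·log₂(4) = 381 + 174·2.0000 = 729.0000 ms.
RT(2) = 381 + 174·log₂(3) = 381 + 174·1.5850 = 656.7900 ms.
Difference = 729.0000 − 656.7900 = 72.2100 ≈ 72.2 ms.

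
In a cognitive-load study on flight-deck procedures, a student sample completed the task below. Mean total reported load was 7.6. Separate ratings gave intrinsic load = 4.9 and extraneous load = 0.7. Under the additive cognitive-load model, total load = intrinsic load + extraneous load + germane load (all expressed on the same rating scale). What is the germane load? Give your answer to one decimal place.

germane load = total − intrinsic − extraneous
             = 7.6 − 4.9 − 0.7 = 2.0.

2.0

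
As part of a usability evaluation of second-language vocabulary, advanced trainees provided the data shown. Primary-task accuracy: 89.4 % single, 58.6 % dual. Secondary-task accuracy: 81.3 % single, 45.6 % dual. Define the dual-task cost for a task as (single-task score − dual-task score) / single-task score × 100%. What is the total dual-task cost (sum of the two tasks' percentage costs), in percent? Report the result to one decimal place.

78.4

Primary cost = (89.4 − 58.6) / 89.4 × 100% = 34.4519%.
Secondary cost = (81.3 − 45.6) / 81.3 × 100% = 43.9114%.
Total = 34.4519% + 43.9114% = 78.3633% ≈ 78.4%.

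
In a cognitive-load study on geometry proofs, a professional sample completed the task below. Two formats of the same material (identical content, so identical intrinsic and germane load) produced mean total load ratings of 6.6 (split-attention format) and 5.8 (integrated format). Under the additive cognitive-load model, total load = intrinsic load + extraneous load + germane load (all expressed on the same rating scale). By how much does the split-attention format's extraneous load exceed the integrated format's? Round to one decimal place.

Intrinsic and germane load are equal across formats, so the difference in total load equals the difference in extraneous load.
Extraneous-load difference = 6.6 − 5.8 = 0.8.

0.8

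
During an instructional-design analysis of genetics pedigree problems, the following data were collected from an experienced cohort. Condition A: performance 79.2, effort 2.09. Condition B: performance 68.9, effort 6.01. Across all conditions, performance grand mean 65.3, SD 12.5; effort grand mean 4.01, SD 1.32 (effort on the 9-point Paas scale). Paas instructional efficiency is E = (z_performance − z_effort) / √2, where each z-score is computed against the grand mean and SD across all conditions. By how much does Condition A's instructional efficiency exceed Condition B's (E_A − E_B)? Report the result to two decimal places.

2.68

Condition A: z_P = (79.2 − 65.3)/12.5 = 1.1120; z_E = (2.09 − 4.01)/1.32 = -1.4545; E_A = (1.1120 − (-1.4545))/√2 = 1.8148.
Condition B: z_P = (68.9 − 65.3)/12.5 = 0.2880; z_E = (6.01 − 4.01)/1.32 = 1.5152; E_B = (0.2880 − 1.5152)/√2 = -0.8678.
E_A − E_B = 1.8148 − (-0.8678) = 2.6826 ≈ 2.68.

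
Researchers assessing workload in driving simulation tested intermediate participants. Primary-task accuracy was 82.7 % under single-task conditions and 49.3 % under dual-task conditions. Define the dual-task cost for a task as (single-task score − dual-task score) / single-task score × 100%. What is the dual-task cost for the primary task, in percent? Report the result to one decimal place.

Cost = (82.7 − 49.3) / 82.7 × 100%
     = 33.4000 / 82.7 × 100% = 40.3869%.
≈ 40.4%.

40.4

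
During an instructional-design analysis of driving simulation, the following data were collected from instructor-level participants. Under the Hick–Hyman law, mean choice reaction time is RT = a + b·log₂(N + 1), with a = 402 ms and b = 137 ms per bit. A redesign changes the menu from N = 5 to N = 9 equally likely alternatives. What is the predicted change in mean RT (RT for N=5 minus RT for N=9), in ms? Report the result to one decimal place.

-101.0

RT(5) = 402 + 137·log₂(6) = 402 + 137·2.5850 = 756.1450 ms.
RT(9) = 402 + 137·log₂(10) = 402 + 137·3.3219 = 857.1003 ms.
Difference = 756.1450 − 857.1003 = -100.9553 ≈ -101.0 ms.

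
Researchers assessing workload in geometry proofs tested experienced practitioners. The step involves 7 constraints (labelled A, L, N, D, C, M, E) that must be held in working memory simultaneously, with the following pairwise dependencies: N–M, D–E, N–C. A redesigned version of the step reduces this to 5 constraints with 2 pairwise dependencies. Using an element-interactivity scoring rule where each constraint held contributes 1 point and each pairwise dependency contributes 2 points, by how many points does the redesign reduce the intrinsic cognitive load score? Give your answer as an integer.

Original: 7 × 1 + 3 × 2 = 7 + 6 = 13.
Redesigned: 5 × 1 + 2 × 2 = 5 + 4 = 9.
Reduction = 13 − 9 = 4.

4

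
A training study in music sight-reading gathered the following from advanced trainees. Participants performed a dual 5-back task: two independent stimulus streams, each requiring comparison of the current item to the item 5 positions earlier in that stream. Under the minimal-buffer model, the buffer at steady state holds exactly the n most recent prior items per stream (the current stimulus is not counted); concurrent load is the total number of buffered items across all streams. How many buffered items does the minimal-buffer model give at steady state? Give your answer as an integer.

10

Each stream's buffer holds its 5 most recent prior items.
Two independent streams: 2 × 5 = 10 buffered items at steady state.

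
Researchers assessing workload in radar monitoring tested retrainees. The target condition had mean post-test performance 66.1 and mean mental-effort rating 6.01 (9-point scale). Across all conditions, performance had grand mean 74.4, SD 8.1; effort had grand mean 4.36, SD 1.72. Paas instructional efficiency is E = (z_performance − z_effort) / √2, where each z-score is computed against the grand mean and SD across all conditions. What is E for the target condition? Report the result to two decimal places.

-1.40

z_performance = (66.1 − 74.4) / 8.1 = -8.3000 / 8.1 = -1.0247.
z_effort = (6.01 − 4.36) / 1.72 = 1.6500 / 1.72 = 0.9593.
z_P − z_E = -1.0247 − 0.9593 = -1.9840.
E = -1.9840 / √2 = -1.9840 / 1.41421 = -1.4029 ≈ -1.40.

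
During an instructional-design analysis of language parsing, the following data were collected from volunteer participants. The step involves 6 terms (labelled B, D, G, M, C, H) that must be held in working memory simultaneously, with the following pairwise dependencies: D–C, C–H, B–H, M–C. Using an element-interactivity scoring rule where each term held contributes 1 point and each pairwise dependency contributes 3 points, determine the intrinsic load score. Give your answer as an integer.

Count of terms held simultaneously: 6.
Count of pairwise dependencies listed: 4.
Element contribution: 6 × 1 = 6.
Interaction contribution: 4 × 3 = 12.
Intrinsic load = 6 + 12 = 18.

18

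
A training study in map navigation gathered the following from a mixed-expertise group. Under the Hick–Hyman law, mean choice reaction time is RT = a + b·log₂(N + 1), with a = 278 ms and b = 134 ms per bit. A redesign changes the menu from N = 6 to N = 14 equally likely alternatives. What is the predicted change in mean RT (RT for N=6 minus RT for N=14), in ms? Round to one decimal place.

RT(6) = 278 + 134·log₂(7) = 278 + 134·2.8074 = 654.1916 ms.
RT(14) = 278 + 134·log₂(15) = 278 + 134·3.9069 = 801.5246 ms.
Difference = 654.1916 − 801.5246 = -147.3330 ≈ -147.3 ms.

-147.3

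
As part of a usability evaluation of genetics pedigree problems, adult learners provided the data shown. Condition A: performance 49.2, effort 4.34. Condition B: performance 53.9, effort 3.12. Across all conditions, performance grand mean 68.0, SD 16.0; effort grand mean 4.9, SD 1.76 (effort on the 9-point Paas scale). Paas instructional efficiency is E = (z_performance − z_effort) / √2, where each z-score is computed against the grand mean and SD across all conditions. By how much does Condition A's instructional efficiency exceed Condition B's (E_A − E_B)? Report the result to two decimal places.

-0.70

Condition A: z_P = (49.2 − 68.0)/16.0 = -1.1750; z_E = (4.34 − 4.9)/1.76 = -0.3182; E_A = (-1.1750 − (-0.3182))/√2 = -0.6058.
Condition B: z_P = (53.9 − 68.0)/16.0 = -0.8813; z_E = (3.12 − 4.9)/1.76 = -1.0114; E_B = (-0.8813 − (-1.0114))/√2 = 0.0920.
E_A − E_B = -0.6058 − 0.0920 = -0.6978 ≈ -0.70.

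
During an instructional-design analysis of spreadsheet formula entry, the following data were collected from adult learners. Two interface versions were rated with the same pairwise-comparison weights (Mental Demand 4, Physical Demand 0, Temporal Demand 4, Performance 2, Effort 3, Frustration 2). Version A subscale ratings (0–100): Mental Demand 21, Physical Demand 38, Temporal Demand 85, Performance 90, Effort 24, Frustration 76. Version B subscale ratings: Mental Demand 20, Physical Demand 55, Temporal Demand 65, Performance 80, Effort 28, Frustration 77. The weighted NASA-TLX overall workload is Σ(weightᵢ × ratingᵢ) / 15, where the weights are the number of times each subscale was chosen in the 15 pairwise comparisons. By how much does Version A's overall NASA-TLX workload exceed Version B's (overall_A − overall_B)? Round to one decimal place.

6.0

Version A weighted sum = 4·21 + 0·38 + 4·85 + 2·90 + 3·24 + 2·76 = 84 + 0 + 340 + 180 + 72 + 152 = 828; overall_A = 828/15 = 55.2000.
Version B weighted sum = 4·20 + 0·55 + 4·65 + 2·80 + 3·28 + 2·77 = 80 + 0 + 260 + 160 + 84 + 154 = 738; overall_B = 738/15 = 49.2000.
Difference = 55.2000 − 49.2000 = 6.0000 ≈ 6.0.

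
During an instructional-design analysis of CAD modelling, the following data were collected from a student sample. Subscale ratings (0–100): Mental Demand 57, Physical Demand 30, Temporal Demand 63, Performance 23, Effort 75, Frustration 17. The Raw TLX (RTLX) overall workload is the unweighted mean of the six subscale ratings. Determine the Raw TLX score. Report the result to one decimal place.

44.2

Sum of ratings = 57 + 30 + 63 + 23 + 75 + 17 = 265.
RTLX = 265 / 6 = 44.1667 ≈ 44.2.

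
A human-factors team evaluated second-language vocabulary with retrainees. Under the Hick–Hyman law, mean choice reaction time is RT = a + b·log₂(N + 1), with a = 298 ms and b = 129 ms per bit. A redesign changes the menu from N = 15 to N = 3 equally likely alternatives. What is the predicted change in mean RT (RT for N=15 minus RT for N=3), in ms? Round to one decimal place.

RT(15) = 298 + 129·log₂(16) = 298 + 129·4.0000 = 814.0000 ms.
RT(3) = 298 + 129·log₂(4) = 298 + 129·2.0000 = 556.0000 ms.
Difference = 814.0000 − 556.0000 = 258.0000 ≈ 258.0 ms.

258.0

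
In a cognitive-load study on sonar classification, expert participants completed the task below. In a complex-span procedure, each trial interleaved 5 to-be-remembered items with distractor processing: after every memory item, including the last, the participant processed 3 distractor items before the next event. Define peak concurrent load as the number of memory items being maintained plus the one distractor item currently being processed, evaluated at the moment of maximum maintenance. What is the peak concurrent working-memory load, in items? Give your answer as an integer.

Maintenance is greatest during the distractor(s) after memory item 5: all 5 memory items are being held.
One distractor item is concurrently being processed.
Peak concurrent load = 5 + 1 = 6 items.

6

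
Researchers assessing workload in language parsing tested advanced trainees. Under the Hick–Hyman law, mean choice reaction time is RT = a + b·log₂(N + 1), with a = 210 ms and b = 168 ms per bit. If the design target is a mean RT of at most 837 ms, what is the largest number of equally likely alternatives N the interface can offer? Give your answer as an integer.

Set 210 + 168·log₂(N + 1) ≤ 837.
log₂(N + 1) ≤ (837 − 210) / 168 = 3.7321.
N + 1 ≤ 2^3.7321 = 13.2884.
N ≤ 12.2884, so the largest integer N is 12.

12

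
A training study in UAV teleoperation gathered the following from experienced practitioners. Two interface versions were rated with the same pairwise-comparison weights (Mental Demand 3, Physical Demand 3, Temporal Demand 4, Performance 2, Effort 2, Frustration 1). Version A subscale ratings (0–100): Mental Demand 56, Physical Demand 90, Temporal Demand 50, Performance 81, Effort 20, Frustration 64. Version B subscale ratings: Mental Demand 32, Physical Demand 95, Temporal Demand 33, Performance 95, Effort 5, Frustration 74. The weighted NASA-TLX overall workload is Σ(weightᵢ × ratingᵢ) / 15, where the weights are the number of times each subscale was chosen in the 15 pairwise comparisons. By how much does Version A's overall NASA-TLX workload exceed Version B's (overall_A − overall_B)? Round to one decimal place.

Version A weighted sum = 3·56 + 3·90 + 4·50 + 2·81 + 2·20 + 1·64 = 168 + 270 + 200 + 162 + 40 + 64 = 904; overall_A = 904/15 = 60.2667.
Version B weighted sum = 3·32 + 3·95 + 4·33 + 2·95 + 2·5 + 1·74 = 96 + 285 + 132 + 190 + 10 + 74 = 787; overall_B = 787/15 = 52.4667.
Difference = 60.2667 − 52.4667 = 7.8000 ≈ 7.8.

7.8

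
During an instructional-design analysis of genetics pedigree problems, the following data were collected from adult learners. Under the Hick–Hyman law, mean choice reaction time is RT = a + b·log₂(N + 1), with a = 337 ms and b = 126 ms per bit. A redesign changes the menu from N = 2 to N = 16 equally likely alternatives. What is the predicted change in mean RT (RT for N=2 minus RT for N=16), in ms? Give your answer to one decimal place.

-315.3

RT(2) = 337 + 126·log₂(3) = 337 + 126·1.5850 = 536.7100 ms.
RT(16) = 337 + 126·log₂(17) = 337 + 126·4.0875 = 852.0250 ms.
Difference = 536.7100 − 852.0250 = -315.3150 ≈ -315.3 ms.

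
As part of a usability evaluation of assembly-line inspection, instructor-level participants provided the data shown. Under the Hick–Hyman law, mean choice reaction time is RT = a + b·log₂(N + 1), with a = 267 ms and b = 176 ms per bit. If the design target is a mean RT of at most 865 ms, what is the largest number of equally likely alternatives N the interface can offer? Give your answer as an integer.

9

Set 267 + 176·log₂(N + 1) ≤ 865.
log₂(N + 1) ≤ (865 − 267) / 176 = 3.3977.
N + 1 ≤ 2^3.3977 = 10.5392.
N ≤ 9.5392, so the largest integer N is 9.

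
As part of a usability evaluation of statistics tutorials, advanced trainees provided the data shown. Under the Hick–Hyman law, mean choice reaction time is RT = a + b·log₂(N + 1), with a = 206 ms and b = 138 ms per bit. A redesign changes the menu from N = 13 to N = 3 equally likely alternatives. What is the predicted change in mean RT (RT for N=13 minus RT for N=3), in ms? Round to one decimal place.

249.4

RT(13) = 206 + 138·log₂(14) = 206 + 138·3.8074 = 731.4212 ms.
RT(3) = 206 + 138·log₂(4) = 206 + 138·2.0000 = 482.0000 ms.
Difference = 731.4212 − 482.0000 = 249.4212 ≈ 249.4 ms.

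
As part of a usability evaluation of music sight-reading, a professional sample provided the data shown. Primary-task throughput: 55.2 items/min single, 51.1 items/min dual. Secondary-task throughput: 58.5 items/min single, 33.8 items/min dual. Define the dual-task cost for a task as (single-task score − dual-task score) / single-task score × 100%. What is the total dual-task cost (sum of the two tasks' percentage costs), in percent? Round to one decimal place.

49.6

Primary cost = (55.2 − 51.1) / 55.2 × 100% = 7.4275%.
Secondary cost = (58.5 − 33.8) / 58.5 × 100% = 42.2222%.
Total = 7.4275% + 42.2222% = 49.6497% ≈ 49.6%.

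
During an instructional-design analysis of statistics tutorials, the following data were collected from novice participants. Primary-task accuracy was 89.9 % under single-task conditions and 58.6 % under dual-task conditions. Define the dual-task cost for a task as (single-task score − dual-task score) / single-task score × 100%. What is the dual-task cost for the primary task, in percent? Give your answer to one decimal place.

Cost = (89.9 − 58.6) / 89.9 × 100%
     = 31.3000 / 89.9 × 100% = 34.8165%.
≈ 34.8%.

34.8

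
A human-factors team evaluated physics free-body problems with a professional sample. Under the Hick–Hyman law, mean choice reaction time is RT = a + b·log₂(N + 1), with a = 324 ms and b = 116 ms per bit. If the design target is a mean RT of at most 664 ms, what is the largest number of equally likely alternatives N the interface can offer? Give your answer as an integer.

6

Set 324 + 116·log₂(N + 1) ≤ 664.
log₂(N + 1) ≤ (664 − 324) / 116 = 2.9310.
N + 1 ≤ 2^2.9310 = 7.6264.
N ≤ 6.6264, so the largest integer N is 6.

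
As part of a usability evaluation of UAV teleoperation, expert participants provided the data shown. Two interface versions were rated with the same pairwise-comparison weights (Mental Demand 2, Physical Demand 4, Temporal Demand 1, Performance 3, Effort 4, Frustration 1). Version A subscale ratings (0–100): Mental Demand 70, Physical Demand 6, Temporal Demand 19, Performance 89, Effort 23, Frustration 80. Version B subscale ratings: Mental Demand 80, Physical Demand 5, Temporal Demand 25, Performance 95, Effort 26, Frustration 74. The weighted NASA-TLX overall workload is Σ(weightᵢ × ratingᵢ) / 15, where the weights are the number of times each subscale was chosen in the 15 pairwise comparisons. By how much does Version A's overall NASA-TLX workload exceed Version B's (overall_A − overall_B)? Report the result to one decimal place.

-3.1

Version A weighted sum = 2·70 + 4·6 + 1·19 + 3·89 + 4·23 + 1·80 = 140 + 24 + 19 + 267 + 92 + 80 = 622; overall_A = 622/15 = 41.4667.
Version B weighted sum = 2·80 + 4·5 + 1·25 + 3·95 + 4·26 + 1·74 = 160 + 20 + 25 + 285 + 104 + 74 = 668; overall_B = 668/15 = 44.5333.
Difference = 41.4667 − 44.5333 = -3.0666 ≈ -3.1.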